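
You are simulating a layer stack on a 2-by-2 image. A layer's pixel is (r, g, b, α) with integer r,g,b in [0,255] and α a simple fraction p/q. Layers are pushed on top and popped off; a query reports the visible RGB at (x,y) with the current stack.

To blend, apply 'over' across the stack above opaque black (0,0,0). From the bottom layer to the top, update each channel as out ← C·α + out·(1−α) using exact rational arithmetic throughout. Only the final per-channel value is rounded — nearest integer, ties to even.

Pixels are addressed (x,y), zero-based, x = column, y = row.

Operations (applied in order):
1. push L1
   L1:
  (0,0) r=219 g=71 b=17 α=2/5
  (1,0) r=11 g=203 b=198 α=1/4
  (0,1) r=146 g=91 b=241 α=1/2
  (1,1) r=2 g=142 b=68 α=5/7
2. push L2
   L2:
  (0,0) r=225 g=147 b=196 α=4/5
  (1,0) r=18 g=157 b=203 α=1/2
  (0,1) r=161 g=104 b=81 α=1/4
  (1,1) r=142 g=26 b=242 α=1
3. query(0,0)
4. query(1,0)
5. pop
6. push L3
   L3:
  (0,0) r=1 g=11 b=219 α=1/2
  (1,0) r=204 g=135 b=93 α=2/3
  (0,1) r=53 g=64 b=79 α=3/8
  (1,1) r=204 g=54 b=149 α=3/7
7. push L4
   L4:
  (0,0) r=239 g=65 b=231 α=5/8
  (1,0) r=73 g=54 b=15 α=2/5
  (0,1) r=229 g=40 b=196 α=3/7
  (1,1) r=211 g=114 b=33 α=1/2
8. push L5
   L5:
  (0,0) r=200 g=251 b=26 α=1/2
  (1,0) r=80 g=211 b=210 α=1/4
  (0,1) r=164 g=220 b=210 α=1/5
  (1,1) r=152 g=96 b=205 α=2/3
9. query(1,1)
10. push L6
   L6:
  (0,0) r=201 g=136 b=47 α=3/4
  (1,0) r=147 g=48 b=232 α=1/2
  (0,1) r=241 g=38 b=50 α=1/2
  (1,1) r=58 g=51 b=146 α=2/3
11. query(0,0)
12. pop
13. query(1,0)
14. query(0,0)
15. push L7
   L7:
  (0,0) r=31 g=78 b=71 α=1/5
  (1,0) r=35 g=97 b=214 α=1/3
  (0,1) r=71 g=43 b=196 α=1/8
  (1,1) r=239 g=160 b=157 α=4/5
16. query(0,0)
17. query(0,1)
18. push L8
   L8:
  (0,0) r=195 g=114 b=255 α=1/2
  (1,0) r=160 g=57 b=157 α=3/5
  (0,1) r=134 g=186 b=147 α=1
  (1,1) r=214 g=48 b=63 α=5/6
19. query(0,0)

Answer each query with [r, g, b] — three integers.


(0,0) stack=L1,L2; from [0,0,0]:
L1 α=2/5: [438/5, 142/5, 34/5]
L2 α=4/5: [4938/25, 3082/25, 3954/25]
= [198, 123, 158]

at x=1,y=0 over L1,L2:
+L1 (α=1/4) → [11/4, 203/4, 99/2]
+L2 (α=1/2) → [83/8, 831/8, 505/4]
rounded: [10, 104, 126]

query (1,1) [L1,L3,L4,L5] — begin 0,0,0
+L1 (α=5/7) → [10/7, 710/7, 340/7]
+L3 (α=3/7) → [4324/49, 3974/49, 4489/49]
+L4 (α=1/2) → [14663/98, 4780/49, 3053/49]
+L5 (α=2/3) → [44455/294, 14188/147, 23143/147]
= [151, 97, 157]

at x=0,y=0 over L1,L3,L4,L5,L6:
+L1 (α=2/5) → [438/5, 142/5, 34/5]
+L3 (α=1/2) → [443/10, 197/10, 1129/10]
+L4 (α=5/8) → [13279/80, 3841/80, 14937/80]
+L5 (α=1/2) → [29279/160, 23921/160, 17017/160]
+L6 (α=3/4) → [125759/640, 89201/640, 39577/640]
→ [196, 139, 62]

query (1,0) [L1,L3,L4,L5] — begin 0,0,0
L1 α=1/4: [11/4, 203/4, 99/2]
L3 α=2/3: [1643/12, 1283/12, 157/2]
L4 α=2/5: [2227/20, 343/4, 531/10]
L5 α=1/4: [8281/80, 1873/16, 3693/40]
= [104, 117, 92]

at x=0,y=0 over L1,L3,L4,L5:
L1 α=2/5: [438/5, 142/5, 34/5]
L3 α=1/2: [443/10, 197/10, 1129/10]
L4 α=5/8: [13279/80, 3841/80, 14937/80]
L5 α=1/2: [29279/160, 23921/160, 17017/160]
rounded: [183, 150, 106]

at x=0,y=0 over L1,L3,L4,L5,L7:
L1 α=2/5: [438/5, 142/5, 34/5]
L3 α=1/2: [443/10, 197/10, 1129/10]
L4 α=5/8: [13279/80, 3841/80, 14937/80]
L5 α=1/2: [29279/160, 23921/160, 17017/160]
L7 α=1/5: [30519/200, 27041/200, 19857/200]
rounded: [153, 135, 99]

query (0,1) [L1,L3,L4,L5,L7] — begin 0,0,0
L1 α=1/2: [73, 91/2, 241/2]
L3 α=3/8: [131/2, 839/16, 1679/16]
L4 α=3/7: [949/7, 1319/28, 4031/28]
L5 α=1/5: [4944/35, 2859/35, 5501/35]
L7 α=1/8: [5299/40, 1537/20, 6481/40]
= [132, 77, 162]

(0,0) stack=L1,L3,L4,L5,L7,L8; from [0,0,0]:
+L1 (α=2/5) → [438/5, 142/5, 34/5]
+L3 (α=1/2) → [443/10, 197/10, 1129/10]
+L4 (α=5/8) → [13279/80, 3841/80, 14937/80]
+L5 (α=1/2) → [29279/160, 23921/160, 17017/160]
+L7 (α=1/5) → [30519/200, 27041/200, 19857/200]
+L8 (α=1/2) → [69519/400, 49841/400, 70857/400]
rounded: [174, 125, 177]


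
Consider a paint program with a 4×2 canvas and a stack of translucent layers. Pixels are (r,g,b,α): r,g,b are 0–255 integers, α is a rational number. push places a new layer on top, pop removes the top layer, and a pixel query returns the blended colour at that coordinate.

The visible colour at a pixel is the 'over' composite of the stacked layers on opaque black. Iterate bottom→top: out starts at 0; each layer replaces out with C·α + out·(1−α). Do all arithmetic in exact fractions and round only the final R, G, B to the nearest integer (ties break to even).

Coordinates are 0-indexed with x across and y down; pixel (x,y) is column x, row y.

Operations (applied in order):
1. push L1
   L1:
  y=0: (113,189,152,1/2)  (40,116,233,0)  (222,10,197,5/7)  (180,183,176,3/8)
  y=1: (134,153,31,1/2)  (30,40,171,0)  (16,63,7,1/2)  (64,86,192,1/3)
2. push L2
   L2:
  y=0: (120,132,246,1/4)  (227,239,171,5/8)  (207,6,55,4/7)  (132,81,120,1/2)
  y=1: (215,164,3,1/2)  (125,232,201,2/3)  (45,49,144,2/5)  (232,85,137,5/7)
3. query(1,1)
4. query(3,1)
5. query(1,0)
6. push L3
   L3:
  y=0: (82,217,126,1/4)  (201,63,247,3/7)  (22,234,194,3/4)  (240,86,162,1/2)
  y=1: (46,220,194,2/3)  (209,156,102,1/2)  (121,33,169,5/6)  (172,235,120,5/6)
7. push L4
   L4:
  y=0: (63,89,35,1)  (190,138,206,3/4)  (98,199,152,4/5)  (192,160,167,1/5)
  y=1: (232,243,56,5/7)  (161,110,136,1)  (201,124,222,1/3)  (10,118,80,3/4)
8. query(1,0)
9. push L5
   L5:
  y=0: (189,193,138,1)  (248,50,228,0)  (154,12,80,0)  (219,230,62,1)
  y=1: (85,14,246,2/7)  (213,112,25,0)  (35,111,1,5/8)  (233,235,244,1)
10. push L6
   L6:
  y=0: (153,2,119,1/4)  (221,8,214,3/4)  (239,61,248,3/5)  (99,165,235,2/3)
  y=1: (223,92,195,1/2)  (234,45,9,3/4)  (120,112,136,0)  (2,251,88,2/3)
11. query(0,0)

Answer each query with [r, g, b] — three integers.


(1,1) stack=L1,L2; from [0,0,0]:
after L1 α=0: [0, 0, 0]
after L2 α=2/3: [250/3, 464/3, 134]
= [83, 155, 134]

(3,1) stack=L1,L2; from [0,0,0]:
L1 α=1/3: [64/3, 86/3, 64]
L2 α=5/7: [3608/21, 1447/21, 813/7]
→ [172, 69, 116]

query (1,0) [L1,L2] — begin 0,0,0
+L1 (α=0) → [0, 0, 0]
+L2 (α=5/8) → [1135/8, 1195/8, 855/8]
= [142, 149, 107]

(1,0) stack=L1,L2,L3,L4; from [0,0,0]:
L1 α=0: [0, 0, 0]
L2 α=5/8: [1135/8, 1195/8, 855/8]
L3 α=3/7: [2341/14, 1573/14, 2337/14]
L4 α=3/4: [10321/56, 7369/56, 10989/56]
→ [184, 132, 196]

at x=0,y=0 over L1,L2,L3,L4,L5,L6:
after L1 α=1/2: [113/2, 189/2, 76]
after L2 α=1/4: [579/8, 831/8, 237/2]
after L3 α=1/4: [2393/32, 4229/32, 963/8]
after L4 α=1: [63, 89, 35]
after L5 α=1: [189, 193, 138]
after L6 α=1/4: [180, 581/4, 533/4]
rounded: [180, 145, 133]


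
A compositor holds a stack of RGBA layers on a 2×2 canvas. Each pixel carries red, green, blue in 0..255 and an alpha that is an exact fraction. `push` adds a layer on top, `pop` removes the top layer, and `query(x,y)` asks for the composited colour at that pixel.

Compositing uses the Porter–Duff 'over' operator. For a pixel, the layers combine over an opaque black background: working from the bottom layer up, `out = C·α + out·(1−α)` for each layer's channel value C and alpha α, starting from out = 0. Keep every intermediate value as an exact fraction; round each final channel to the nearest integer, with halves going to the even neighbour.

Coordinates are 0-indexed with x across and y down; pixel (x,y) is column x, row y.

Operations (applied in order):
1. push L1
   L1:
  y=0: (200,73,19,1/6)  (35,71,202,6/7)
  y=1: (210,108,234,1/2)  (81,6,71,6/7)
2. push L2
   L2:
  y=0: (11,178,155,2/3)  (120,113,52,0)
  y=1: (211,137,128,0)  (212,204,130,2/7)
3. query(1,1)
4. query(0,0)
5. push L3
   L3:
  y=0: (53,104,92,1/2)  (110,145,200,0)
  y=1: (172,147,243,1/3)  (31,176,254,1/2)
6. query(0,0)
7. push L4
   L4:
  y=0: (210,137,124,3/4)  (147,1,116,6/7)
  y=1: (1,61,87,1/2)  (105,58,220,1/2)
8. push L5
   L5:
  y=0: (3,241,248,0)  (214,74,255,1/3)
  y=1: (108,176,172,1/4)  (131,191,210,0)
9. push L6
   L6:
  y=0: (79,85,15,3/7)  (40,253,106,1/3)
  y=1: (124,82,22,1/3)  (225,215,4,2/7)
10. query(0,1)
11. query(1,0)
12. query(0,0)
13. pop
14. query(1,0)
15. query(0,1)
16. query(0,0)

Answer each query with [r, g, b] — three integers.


query (1,1) [L1,L2] — begin 0,0,0
L1 α=6/7: [486/7, 36/7, 426/7]
L2 α=2/7: [5398/49, 3036/49, 3950/49]
rounded: [110, 62, 81]

(0,0) stack=L1,L2; from [0,0,0]:
after L1 α=1/6: [100/3, 73/6, 19/6]
after L2 α=2/3: [166/9, 2209/18, 1879/18]
rounded: [18, 123, 104]

(0,0) stack=L1,L2,L3; from [0,0,0]:
+L1 (α=1/6) → [100/3, 73/6, 19/6]
+L2 (α=2/3) → [166/9, 2209/18, 1879/18]
+L3 (α=1/2) → [643/18, 4081/36, 3535/36]
= [36, 113, 98]

query (0,1) [L1,L2,L3,L4,L5,L6] — begin 0,0,0
+L1 (α=1/2) → [105, 54, 117]
+L2 (α=0) → [105, 54, 117]
+L3 (α=1/3) → [382/3, 85, 159]
+L4 (α=1/2) → [385/6, 73, 123]
+L5 (α=1/4) → [601/8, 395/4, 541/4]
+L6 (α=1/3) → [1097/12, 559/6, 195/2]
rounded: [91, 93, 98]

query (1,0) [L1,L2,L3,L4,L5,L6] — begin 0,0,0
L1 α=6/7: [30, 426/7, 1212/7]
L2 α=0: [30, 426/7, 1212/7]
L3 α=0: [30, 426/7, 1212/7]
L4 α=6/7: [912/7, 468/49, 6084/49]
L5 α=1/3: [3322/21, 4562/147, 8221/49]
L6 α=1/3: [7484/63, 46315/441, 7212/49]
= [119, 105, 147]

at x=0,y=0 over L1,L2,L3,L4,L5,L6:
after L1 α=1/6: [100/3, 73/6, 19/6]
after L2 α=2/3: [166/9, 2209/18, 1879/18]
after L3 α=1/2: [643/18, 4081/36, 3535/36]
after L4 α=3/4: [11983/72, 18877/144, 16927/144]
after L5 α=0: [11983/72, 18877/144, 16927/144]
after L6 α=3/7: [16249/126, 28057/252, 18547/252]
rounded: [129, 111, 74]

(1,0) stack=L1,L2,L3,L4,L5; from [0,0,0]:
after L1 α=6/7: [30, 426/7, 1212/7]
after L2 α=0: [30, 426/7, 1212/7]
after L3 α=0: [30, 426/7, 1212/7]
after L4 α=6/7: [912/7, 468/49, 6084/49]
after L5 α=1/3: [3322/21, 4562/147, 8221/49]
rounded: [158, 31, 168]

at x=0,y=1 over L1,L2,L3,L4,L5:
after L1 α=1/2: [105, 54, 117]
after L2 α=0: [105, 54, 117]
after L3 α=1/3: [382/3, 85, 159]
after L4 α=1/2: [385/6, 73, 123]
after L5 α=1/4: [601/8, 395/4, 541/4]
= [75, 99, 135]

query (0,0) [L1,L2,L3,L4,L5] — begin 0,0,0
after L1 α=1/6: [100/3, 73/6, 19/6]
after L2 α=2/3: [166/9, 2209/18, 1879/18]
after L3 α=1/2: [643/18, 4081/36, 3535/36]
after L4 α=3/4: [11983/72, 18877/144, 16927/144]
after L5 α=0: [11983/72, 18877/144, 16927/144]
rounded: [166, 131, 118]


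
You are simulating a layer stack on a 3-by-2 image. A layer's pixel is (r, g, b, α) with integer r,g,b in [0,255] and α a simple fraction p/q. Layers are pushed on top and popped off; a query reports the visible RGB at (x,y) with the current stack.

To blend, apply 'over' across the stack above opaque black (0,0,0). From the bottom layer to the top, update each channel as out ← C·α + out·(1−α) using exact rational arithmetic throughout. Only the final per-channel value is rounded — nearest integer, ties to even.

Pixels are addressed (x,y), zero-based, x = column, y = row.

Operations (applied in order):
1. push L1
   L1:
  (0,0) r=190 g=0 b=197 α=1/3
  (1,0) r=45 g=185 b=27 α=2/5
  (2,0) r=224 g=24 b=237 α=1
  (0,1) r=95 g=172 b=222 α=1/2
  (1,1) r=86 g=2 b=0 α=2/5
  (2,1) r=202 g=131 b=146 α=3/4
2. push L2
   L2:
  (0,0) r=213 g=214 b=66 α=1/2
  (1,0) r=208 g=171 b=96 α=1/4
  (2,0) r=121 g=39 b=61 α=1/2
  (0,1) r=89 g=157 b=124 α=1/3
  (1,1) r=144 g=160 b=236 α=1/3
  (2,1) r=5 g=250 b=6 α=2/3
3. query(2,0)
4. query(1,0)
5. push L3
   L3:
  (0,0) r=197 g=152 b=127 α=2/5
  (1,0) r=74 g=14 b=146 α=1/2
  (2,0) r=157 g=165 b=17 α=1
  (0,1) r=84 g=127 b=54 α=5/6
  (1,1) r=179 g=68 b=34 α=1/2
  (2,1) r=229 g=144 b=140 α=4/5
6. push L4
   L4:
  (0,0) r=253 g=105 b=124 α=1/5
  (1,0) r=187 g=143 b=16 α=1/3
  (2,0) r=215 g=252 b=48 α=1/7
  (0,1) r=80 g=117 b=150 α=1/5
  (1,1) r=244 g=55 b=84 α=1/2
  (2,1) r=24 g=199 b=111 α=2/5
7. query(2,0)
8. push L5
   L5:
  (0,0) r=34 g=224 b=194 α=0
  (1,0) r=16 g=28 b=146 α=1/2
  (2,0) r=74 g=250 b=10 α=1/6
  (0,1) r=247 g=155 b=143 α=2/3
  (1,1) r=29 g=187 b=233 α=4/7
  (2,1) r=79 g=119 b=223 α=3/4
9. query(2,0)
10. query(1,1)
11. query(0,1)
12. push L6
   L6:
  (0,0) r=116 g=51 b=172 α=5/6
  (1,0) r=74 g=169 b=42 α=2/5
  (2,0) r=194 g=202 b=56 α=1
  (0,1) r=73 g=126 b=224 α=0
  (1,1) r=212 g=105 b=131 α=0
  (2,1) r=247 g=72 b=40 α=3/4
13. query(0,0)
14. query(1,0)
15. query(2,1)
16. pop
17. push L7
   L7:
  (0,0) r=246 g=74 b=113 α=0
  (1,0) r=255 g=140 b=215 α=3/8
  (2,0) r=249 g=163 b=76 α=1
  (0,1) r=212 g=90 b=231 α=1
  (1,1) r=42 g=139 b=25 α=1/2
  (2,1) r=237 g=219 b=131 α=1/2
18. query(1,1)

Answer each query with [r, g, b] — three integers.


at x=2,y=0 over L1,L2:
after L1 α=1: [224, 24, 237]
after L2 α=1/2: [345/2, 63/2, 149]
rounded: [172, 32, 149]

query (1,0) [L1,L2] — begin 0,0,0
L1 α=2/5: [18, 74, 54/5]
L2 α=1/4: [131/2, 393/4, 321/10]
rounded: [66, 98, 32]

query (2,0) [L1,L2,L3,L4] — begin 0,0,0
+L1 (α=1) → [224, 24, 237]
+L2 (α=1/2) → [345/2, 63/2, 149]
+L3 (α=1) → [157, 165, 17]
+L4 (α=1/7) → [1157/7, 1242/7, 150/7]
= [165, 177, 21]

at x=2,y=0 over L1,L2,L3,L4,L5:
L1 α=1: [224, 24, 237]
L2 α=1/2: [345/2, 63/2, 149]
L3 α=1: [157, 165, 17]
L4 α=1/7: [1157/7, 1242/7, 150/7]
L5 α=1/6: [2101/14, 3980/21, 410/21]
= [150, 190, 20]

query (1,1) [L1,L2,L3,L4,L5] — begin 0,0,0
after L1 α=2/5: [172/5, 4/5, 0]
after L2 α=1/3: [1064/15, 808/15, 236/3]
after L3 α=1/2: [3749/30, 914/15, 169/3]
after L4 α=1/2: [11069/60, 1739/30, 421/6]
after L5 α=4/7: [13389/140, 1317/10, 2285/14]
rounded: [96, 132, 163]

query (0,1) [L1,L2,L3,L4,L5] — begin 0,0,0
+L1 (α=1/2) → [95/2, 86, 111]
+L2 (α=1/3) → [184/3, 329/3, 346/3]
+L3 (α=5/6) → [722/9, 1117/9, 578/9]
+L4 (α=1/5) → [3608/45, 5521/45, 3662/45]
+L5 (α=2/3) → [25838/135, 19471/135, 16532/135]
= [191, 144, 122]

at x=0,y=0 over L1,L2,L3,L4,L5,L6:
after L1 α=1/3: [190/3, 0, 197/3]
after L2 α=1/2: [829/6, 107, 395/6]
after L3 α=2/5: [1617/10, 125, 903/10]
after L4 α=1/5: [4499/25, 121, 2426/25]
after L5 α=0: [4499/25, 121, 2426/25]
after L6 α=5/6: [6333/50, 188/3, 11963/75]
= [127, 63, 160]

(1,0) stack=L1,L2,L3,L4,L5,L6; from [0,0,0]:
+L1 (α=2/5) → [18, 74, 54/5]
+L2 (α=1/4) → [131/2, 393/4, 321/10]
+L3 (α=1/2) → [279/4, 449/8, 1781/20]
+L4 (α=1/3) → [653/6, 1021/12, 647/10]
+L5 (α=1/2) → [749/12, 1357/24, 2107/20]
+L6 (α=2/5) → [1341/20, 4061/40, 8001/100]
= [67, 102, 80]

(2,1) stack=L1,L2,L3,L4,L5,L6; from [0,0,0]:
after L1 α=3/4: [303/2, 393/4, 219/2]
after L2 α=2/3: [323/6, 2393/12, 81/2]
after L3 α=4/5: [5819/30, 1861/12, 1201/10]
after L4 α=2/5: [6299/50, 3453/20, 5823/50]
after L5 α=3/4: [18149/200, 10593/80, 39273/200]
after L6 α=3/4: [166349/800, 27873/320, 63273/800]
= [208, 87, 79]

at x=1,y=1 over L1,L2,L3,L4,L5,L7:
after L1 α=2/5: [172/5, 4/5, 0]
after L2 α=1/3: [1064/15, 808/15, 236/3]
after L3 α=1/2: [3749/30, 914/15, 169/3]
after L4 α=1/2: [11069/60, 1739/30, 421/6]
after L5 α=4/7: [13389/140, 1317/10, 2285/14]
after L7 α=1/2: [19269/280, 2707/20, 2635/28]
= [69, 135, 94]


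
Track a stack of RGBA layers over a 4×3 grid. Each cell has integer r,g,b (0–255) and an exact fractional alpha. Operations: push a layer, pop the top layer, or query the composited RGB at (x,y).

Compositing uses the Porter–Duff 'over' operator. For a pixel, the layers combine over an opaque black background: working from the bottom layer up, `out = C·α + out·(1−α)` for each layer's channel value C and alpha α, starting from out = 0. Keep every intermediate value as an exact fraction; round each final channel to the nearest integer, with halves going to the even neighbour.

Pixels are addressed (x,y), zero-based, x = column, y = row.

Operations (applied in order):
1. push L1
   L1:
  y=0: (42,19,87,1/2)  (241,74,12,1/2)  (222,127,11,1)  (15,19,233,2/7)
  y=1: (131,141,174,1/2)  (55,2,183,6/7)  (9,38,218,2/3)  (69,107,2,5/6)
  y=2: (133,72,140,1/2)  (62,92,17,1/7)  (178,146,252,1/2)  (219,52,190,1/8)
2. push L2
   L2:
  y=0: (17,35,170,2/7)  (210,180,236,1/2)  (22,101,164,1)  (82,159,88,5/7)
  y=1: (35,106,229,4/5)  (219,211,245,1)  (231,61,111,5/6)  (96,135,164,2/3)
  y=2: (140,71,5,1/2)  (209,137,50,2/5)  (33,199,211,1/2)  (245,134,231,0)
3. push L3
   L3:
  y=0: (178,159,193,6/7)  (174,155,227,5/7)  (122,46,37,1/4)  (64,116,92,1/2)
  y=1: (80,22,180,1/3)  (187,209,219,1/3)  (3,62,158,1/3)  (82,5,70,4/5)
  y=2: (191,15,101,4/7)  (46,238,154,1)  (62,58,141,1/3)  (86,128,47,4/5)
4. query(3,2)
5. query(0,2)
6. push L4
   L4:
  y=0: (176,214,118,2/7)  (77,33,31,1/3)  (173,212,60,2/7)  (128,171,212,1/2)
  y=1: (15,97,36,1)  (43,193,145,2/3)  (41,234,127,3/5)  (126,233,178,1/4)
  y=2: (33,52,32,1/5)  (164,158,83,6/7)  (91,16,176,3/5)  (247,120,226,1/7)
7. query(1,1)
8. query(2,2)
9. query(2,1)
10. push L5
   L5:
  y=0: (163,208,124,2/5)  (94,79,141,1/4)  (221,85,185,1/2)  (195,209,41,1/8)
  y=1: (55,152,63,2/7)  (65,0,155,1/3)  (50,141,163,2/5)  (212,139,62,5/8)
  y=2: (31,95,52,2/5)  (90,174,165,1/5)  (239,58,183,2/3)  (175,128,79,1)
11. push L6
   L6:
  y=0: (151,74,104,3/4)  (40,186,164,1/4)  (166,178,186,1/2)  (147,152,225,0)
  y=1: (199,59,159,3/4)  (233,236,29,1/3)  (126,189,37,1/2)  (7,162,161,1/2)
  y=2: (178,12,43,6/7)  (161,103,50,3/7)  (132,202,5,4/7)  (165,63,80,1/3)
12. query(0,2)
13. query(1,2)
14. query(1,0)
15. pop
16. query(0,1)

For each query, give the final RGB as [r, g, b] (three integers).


query (3,2) [L1,L2,L3] — begin 0,0,0
L1 α=1/8: [219/8, 13/2, 95/4]
L2 α=0: [219/8, 13/2, 95/4]
L3 α=4/5: [2971/40, 1037/10, 847/20]
= [74, 104, 42]

query (0,2) [L1,L2,L3] — begin 0,0,0
+L1 (α=1/2) → [133/2, 36, 70]
+L2 (α=1/2) → [413/4, 107/2, 75/2]
+L3 (α=4/7) → [4295/28, 63/2, 1033/14]
= [153, 32, 74]

query (1,1) [L1,L2,L3,L4] — begin 0,0,0
after L1 α=6/7: [330/7, 12/7, 1098/7]
after L2 α=1: [219, 211, 245]
after L3 α=1/3: [625/3, 631/3, 709/3]
after L4 α=2/3: [883/9, 1789/9, 1579/9]
rounded: [98, 199, 175]

query (2,2) [L1,L2,L3,L4] — begin 0,0,0
after L1 α=1/2: [89, 73, 126]
after L2 α=1/2: [61, 136, 337/2]
after L3 α=1/3: [184/3, 110, 478/3]
after L4 α=3/5: [1187/15, 268/5, 508/3]
rounded: [79, 54, 169]

query (2,1) [L1,L2,L3,L4] — begin 0,0,0
+L1 (α=2/3) → [6, 76/3, 436/3]
+L2 (α=5/6) → [387/2, 991/18, 2101/18]
+L3 (α=1/3) → [130, 1549/27, 3523/27]
+L4 (α=3/5) → [383/5, 22052/135, 17333/135]
= [77, 163, 128]

at x=0,y=2 over L1,L2,L3,L4,L5,L6:
after L1 α=1/2: [133/2, 36, 70]
after L2 α=1/2: [413/4, 107/2, 75/2]
after L3 α=4/7: [4295/28, 63/2, 1033/14]
after L4 α=1/5: [4526/35, 178/5, 458/7]
after L5 α=2/5: [15748/175, 1484/25, 2102/35]
after L6 α=6/7: [202648/1225, 3284/175, 11132/245]
= [165, 19, 45]

at x=1,y=2 over L1,L2,L3,L4,L5,L6:
+L1 (α=1/7) → [62/7, 92/7, 17/7]
+L2 (α=2/5) → [3112/35, 2194/35, 751/35]
+L3 (α=1) → [46, 238, 154]
+L4 (α=6/7) → [1030/7, 1186/7, 652/7]
+L5 (α=1/5) → [950/7, 5962/35, 3763/35]
+L6 (α=3/7) → [7181/49, 34663/245, 20302/245]
rounded: [147, 141, 83]

query (1,0) [L1,L2,L3,L4,L5,L6] — begin 0,0,0
+L1 (α=1/2) → [241/2, 37, 6]
+L2 (α=1/2) → [661/4, 217/2, 121]
+L3 (α=5/7) → [343/2, 992/7, 1377/7]
+L4 (α=1/3) → [140, 2215/21, 2971/21]
+L5 (α=1/4) → [257/2, 692/7, 1979/14]
+L6 (α=1/4) → [851/8, 1689/14, 8233/56]
rounded: [106, 121, 147]

query (0,1) [L1,L2,L3,L4,L5] — begin 0,0,0
after L1 α=1/2: [131/2, 141/2, 87]
after L2 α=4/5: [411/10, 989/10, 1003/5]
after L3 α=1/3: [811/15, 1099/15, 2906/15]
after L4 α=1: [15, 97, 36]
after L5 α=2/7: [185/7, 789/7, 306/7]
rounded: [26, 113, 44]


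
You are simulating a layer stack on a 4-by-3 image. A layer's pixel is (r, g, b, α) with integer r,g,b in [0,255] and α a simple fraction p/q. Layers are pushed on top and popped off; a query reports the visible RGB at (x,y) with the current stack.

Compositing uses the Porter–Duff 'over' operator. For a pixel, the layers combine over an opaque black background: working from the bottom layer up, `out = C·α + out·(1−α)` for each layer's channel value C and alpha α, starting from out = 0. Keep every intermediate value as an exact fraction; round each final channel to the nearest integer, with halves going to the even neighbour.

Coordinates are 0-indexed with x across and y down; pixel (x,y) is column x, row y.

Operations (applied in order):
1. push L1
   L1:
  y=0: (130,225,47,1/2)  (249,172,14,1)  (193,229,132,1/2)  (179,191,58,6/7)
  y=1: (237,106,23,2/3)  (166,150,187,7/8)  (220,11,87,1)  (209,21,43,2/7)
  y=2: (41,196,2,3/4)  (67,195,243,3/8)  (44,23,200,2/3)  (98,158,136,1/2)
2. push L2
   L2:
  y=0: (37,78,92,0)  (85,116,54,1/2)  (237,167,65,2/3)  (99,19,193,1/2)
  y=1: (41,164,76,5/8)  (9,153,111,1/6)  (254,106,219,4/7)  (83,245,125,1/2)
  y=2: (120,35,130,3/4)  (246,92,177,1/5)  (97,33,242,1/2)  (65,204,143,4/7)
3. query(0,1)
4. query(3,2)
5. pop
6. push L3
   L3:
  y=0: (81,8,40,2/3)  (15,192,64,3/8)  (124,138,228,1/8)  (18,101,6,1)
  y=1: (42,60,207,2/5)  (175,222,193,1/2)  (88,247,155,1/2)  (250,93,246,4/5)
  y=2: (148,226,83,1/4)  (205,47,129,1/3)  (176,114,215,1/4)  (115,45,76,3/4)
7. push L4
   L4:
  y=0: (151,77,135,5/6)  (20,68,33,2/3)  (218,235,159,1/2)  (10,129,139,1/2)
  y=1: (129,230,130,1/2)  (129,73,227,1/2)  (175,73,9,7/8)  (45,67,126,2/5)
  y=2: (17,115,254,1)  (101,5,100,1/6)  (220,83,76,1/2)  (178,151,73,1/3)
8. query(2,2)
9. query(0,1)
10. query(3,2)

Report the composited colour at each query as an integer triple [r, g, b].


query (0,1) [L1,L2] — begin 0,0,0
L1 α=2/3: [158, 212/3, 46/3]
L2 α=5/8: [679/8, 129, 213/4]
= [85, 129, 53]

at x=3,y=2 over L1,L2:
L1 α=1/2: [49, 79, 68]
L2 α=4/7: [407/7, 1053/7, 776/7]
= [58, 150, 111]

(2,2) stack=L1,L3,L4; from [0,0,0]:
+L1 (α=2/3) → [88/3, 46/3, 400/3]
+L3 (α=1/4) → [66, 40, 615/4]
+L4 (α=1/2) → [143, 123/2, 919/8]
= [143, 62, 115]

query (0,1) [L1,L3,L4] — begin 0,0,0
L1 α=2/3: [158, 212/3, 46/3]
L3 α=2/5: [558/5, 332/5, 92]
L4 α=1/2: [1203/10, 741/5, 111]
→ [120, 148, 111]

query (3,2) [L1,L3,L4] — begin 0,0,0
L1 α=1/2: [49, 79, 68]
L3 α=3/4: [197/2, 107/2, 74]
L4 α=1/3: [125, 86, 221/3]
rounded: [125, 86, 74]


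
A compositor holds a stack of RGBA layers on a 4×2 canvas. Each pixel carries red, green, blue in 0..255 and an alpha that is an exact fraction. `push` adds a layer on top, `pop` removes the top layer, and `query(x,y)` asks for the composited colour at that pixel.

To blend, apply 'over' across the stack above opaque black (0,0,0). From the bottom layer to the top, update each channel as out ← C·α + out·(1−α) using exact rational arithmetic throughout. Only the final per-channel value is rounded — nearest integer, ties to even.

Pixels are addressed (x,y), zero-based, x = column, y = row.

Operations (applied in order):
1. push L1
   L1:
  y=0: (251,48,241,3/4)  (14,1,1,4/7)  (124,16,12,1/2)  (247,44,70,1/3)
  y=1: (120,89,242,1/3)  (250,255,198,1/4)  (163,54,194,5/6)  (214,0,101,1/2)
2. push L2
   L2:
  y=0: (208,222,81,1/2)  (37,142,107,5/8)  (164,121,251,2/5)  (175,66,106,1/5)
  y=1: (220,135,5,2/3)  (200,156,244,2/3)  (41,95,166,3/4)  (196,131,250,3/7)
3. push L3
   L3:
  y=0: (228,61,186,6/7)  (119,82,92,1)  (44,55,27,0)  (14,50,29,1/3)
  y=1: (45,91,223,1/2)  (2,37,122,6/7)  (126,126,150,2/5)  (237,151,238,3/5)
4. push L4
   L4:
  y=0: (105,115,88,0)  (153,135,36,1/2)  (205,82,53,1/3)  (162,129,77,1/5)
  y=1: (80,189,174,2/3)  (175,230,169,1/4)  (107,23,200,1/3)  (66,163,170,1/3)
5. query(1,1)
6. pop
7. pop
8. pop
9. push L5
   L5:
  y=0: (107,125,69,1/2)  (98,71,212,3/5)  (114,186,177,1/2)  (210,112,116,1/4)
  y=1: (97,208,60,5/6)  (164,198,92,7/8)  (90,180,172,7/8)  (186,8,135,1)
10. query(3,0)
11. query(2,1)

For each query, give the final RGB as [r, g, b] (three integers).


at x=1,y=1 over L1,L2,L3,L4:
+L1 (α=1/4) → [125/2, 255/4, 99/2]
+L2 (α=2/3) → [925/6, 501/4, 1075/6]
+L3 (α=6/7) → [997/42, 1389/28, 781/6]
+L4 (α=1/4) → [3447/56, 10607/112, 1119/8]
= [62, 95, 140]

query (3,0) [L1,L5] — begin 0,0,0
after L1 α=1/3: [247/3, 44/3, 70/3]
after L5 α=1/4: [457/4, 39, 93/2]
→ [114, 39, 46]

(2,1) stack=L1,L5; from [0,0,0]:
after L1 α=5/6: [815/6, 45, 485/3]
after L5 α=7/8: [4595/48, 1305/8, 4097/24]
= [96, 163, 171]


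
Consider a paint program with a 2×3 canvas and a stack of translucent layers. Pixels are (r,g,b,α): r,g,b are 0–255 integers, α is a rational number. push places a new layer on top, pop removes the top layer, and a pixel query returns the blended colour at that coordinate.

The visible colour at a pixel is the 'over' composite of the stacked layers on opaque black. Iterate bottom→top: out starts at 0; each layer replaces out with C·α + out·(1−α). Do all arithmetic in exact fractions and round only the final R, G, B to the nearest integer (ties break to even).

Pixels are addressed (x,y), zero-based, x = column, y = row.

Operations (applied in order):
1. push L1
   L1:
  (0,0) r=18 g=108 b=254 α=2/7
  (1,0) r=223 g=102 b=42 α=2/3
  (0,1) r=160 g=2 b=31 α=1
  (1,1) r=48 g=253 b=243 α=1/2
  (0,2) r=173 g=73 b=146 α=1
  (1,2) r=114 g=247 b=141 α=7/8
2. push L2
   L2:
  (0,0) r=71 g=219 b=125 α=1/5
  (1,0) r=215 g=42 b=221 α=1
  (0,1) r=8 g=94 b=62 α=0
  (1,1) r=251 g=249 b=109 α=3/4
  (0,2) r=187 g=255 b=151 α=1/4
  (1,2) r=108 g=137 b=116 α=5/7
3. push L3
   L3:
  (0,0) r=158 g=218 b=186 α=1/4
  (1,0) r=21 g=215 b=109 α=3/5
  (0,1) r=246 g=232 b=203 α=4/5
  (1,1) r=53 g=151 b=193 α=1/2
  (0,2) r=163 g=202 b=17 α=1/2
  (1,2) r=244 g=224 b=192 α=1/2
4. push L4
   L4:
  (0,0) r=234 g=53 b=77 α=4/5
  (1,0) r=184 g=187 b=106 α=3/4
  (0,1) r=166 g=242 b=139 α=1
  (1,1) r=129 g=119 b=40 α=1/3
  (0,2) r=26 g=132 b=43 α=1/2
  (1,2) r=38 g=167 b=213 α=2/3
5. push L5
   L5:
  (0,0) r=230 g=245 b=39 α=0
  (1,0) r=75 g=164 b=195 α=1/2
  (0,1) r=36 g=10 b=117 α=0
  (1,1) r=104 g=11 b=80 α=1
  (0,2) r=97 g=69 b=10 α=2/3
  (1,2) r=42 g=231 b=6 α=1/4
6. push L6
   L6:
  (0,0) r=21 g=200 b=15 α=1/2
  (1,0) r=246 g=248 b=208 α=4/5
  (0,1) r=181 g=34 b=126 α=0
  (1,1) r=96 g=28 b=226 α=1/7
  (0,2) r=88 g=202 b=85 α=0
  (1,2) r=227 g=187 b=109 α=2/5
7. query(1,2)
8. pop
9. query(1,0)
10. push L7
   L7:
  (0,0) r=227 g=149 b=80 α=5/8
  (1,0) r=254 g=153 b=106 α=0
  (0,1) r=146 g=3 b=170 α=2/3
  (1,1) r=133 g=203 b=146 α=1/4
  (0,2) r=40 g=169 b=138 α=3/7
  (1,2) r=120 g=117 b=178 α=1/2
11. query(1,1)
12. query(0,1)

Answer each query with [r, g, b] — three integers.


query (1,2) [L1,L2,L3,L4,L5,L6] — begin 0,0,0
+L1 (α=7/8) → [399/4, 1729/8, 987/8]
+L2 (α=5/7) → [1479/14, 4469/28, 3307/28]
+L3 (α=1/2) → [4895/28, 10741/56, 8683/56]
+L4 (α=2/3) → [2341/28, 9815/56, 32539/168]
+L5 (α=1/4) → [8199/112, 42381/224, 32875/224]
+L6 (α=2/5) → [15089/112, 210919/1120, 147457/1120]
→ [135, 188, 132]

at x=1,y=0 over L1,L2,L3,L4,L5:
L1 α=2/3: [446/3, 68, 28]
L2 α=1: [215, 42, 221]
L3 α=3/5: [493/5, 729/5, 769/5]
L4 α=3/4: [3253/20, 1767/10, 2359/20]
L5 α=1/2: [4753/40, 3407/20, 6259/40]
→ [119, 170, 156]

query (1,1) [L1,L2,L3,L4,L5,L7] — begin 0,0,0
+L1 (α=1/2) → [24, 253/2, 243/2]
+L2 (α=3/4) → [777/4, 1747/8, 897/8]
+L3 (α=1/2) → [989/8, 2955/16, 2441/16]
+L4 (α=1/3) → [1505/12, 3907/24, 2761/24]
+L5 (α=1) → [104, 11, 80]
+L7 (α=1/4) → [445/4, 59, 193/2]
rounded: [111, 59, 96]

(0,1) stack=L1,L2,L3,L4,L5,L7; from [0,0,0]:
+L1 (α=1) → [160, 2, 31]
+L2 (α=0) → [160, 2, 31]
+L3 (α=4/5) → [1144/5, 186, 843/5]
+L4 (α=1) → [166, 242, 139]
+L5 (α=0) → [166, 242, 139]
+L7 (α=2/3) → [458/3, 248/3, 479/3]
→ [153, 83, 160]


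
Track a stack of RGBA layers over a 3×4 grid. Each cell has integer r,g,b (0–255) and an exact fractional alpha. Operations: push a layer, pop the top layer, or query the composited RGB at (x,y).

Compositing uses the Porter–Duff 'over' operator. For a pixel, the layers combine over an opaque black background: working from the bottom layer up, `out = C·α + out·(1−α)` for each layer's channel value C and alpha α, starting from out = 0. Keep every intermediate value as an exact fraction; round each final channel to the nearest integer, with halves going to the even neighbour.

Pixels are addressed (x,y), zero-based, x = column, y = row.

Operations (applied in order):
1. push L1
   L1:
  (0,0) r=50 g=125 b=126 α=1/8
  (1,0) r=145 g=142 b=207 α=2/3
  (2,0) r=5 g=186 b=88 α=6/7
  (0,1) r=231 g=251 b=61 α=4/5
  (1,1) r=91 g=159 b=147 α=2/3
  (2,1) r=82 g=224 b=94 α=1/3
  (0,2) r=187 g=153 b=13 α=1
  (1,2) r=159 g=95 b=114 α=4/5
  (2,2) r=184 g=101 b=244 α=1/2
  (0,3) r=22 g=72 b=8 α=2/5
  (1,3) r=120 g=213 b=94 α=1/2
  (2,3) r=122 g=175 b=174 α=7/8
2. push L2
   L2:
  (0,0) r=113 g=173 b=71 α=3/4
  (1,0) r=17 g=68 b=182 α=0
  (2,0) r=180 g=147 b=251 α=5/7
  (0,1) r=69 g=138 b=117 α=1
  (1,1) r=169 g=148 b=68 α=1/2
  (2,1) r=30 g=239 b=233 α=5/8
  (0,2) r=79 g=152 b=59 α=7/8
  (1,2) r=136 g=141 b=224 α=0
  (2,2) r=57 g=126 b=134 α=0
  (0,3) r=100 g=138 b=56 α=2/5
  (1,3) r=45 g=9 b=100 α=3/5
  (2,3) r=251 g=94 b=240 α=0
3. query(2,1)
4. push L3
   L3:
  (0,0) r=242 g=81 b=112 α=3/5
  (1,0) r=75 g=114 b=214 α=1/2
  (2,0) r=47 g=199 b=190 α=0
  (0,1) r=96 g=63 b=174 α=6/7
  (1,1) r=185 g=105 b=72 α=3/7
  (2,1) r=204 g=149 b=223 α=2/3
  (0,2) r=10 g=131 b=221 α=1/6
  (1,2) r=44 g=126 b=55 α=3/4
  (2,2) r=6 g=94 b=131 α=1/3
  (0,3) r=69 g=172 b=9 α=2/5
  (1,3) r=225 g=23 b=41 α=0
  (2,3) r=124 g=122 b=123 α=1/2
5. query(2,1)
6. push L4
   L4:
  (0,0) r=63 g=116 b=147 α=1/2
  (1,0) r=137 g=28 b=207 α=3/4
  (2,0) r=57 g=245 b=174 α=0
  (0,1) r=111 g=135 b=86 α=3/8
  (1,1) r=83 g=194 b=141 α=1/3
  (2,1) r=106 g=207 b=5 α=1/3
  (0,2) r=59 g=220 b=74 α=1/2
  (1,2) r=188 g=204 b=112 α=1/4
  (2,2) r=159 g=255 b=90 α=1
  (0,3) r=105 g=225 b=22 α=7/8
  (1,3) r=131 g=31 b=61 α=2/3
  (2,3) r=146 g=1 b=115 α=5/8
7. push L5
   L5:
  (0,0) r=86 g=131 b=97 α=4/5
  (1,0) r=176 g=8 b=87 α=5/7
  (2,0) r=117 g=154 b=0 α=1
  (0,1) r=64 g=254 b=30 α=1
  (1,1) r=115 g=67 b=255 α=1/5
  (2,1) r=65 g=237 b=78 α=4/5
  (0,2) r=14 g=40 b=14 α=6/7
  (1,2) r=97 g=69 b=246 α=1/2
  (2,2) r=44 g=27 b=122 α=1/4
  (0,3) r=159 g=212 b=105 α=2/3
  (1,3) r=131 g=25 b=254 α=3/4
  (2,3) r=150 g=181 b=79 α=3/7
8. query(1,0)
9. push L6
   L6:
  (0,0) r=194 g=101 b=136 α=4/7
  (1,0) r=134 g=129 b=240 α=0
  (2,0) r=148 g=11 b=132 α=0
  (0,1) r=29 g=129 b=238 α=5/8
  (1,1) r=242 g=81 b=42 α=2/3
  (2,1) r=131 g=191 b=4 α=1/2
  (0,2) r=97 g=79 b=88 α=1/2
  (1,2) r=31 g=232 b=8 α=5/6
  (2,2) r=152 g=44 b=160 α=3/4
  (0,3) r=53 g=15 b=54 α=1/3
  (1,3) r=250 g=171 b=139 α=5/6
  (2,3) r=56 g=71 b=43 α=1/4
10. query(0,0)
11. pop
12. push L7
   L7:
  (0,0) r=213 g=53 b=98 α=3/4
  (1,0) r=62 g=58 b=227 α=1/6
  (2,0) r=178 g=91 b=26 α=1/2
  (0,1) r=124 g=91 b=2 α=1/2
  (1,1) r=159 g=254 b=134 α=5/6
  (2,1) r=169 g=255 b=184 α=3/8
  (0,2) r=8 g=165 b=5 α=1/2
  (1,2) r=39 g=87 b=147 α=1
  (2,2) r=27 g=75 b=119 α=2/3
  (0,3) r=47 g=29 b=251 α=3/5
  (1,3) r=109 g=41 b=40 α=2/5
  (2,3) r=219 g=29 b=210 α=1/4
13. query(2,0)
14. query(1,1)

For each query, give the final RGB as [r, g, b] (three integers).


(2,1) stack=L1,L2; from [0,0,0]:
+L1 (α=1/3) → [82/3, 224/3, 94/3]
+L2 (α=5/8) → [29, 1419/8, 1259/8]
→ [29, 177, 157]

(2,1) stack=L1,L2,L3; from [0,0,0]:
L1 α=1/3: [82/3, 224/3, 94/3]
L2 α=5/8: [29, 1419/8, 1259/8]
L3 α=2/3: [437/3, 3803/24, 1609/8]
rounded: [146, 158, 201]

query (1,0) [L1,L2,L3,L4,L5] — begin 0,0,0
+L1 (α=2/3) → [290/3, 284/3, 138]
+L2 (α=0) → [290/3, 284/3, 138]
+L3 (α=1/2) → [515/6, 313/3, 176]
+L4 (α=3/4) → [2981/24, 565/12, 797/4]
+L5 (α=5/7) → [13541/84, 115/6, 1667/14]
= [161, 19, 119]

query (0,0) [L1,L2,L3,L4,L5,L6] — begin 0,0,0
+L1 (α=1/8) → [25/4, 125/8, 63/4]
+L2 (α=3/4) → [1381/16, 4277/32, 915/16]
+L3 (α=3/5) → [7189/40, 1633/16, 3603/40]
+L4 (α=1/2) → [9709/80, 3489/32, 9483/80]
+L5 (α=4/5) → [37229/400, 20257/160, 40523/400]
+L6 (α=4/7) → [422087/2800, 125411/1120, 339169/2800]
= [151, 112, 121]

at x=2,y=0 over L1,L2,L3,L4,L5,L7:
after L1 α=6/7: [30/7, 1116/7, 528/7]
after L2 α=5/7: [6360/49, 7377/49, 9841/49]
after L3 α=0: [6360/49, 7377/49, 9841/49]
after L4 α=0: [6360/49, 7377/49, 9841/49]
after L5 α=1: [117, 154, 0]
after L7 α=1/2: [295/2, 245/2, 13]
→ [148, 122, 13]

at x=1,y=1 over L1,L2,L3,L4,L5,L7:
L1 α=2/3: [182/3, 106, 98]
L2 α=1/2: [689/6, 127, 83]
L3 α=3/7: [3043/21, 823/7, 548/7]
L4 α=1/3: [7829/63, 3004/21, 2083/21]
L5 α=1/5: [38561/315, 13423/105, 13687/105]
L7 α=5/6: [144493/945, 146773/630, 84037/630]
→ [153, 233, 133]


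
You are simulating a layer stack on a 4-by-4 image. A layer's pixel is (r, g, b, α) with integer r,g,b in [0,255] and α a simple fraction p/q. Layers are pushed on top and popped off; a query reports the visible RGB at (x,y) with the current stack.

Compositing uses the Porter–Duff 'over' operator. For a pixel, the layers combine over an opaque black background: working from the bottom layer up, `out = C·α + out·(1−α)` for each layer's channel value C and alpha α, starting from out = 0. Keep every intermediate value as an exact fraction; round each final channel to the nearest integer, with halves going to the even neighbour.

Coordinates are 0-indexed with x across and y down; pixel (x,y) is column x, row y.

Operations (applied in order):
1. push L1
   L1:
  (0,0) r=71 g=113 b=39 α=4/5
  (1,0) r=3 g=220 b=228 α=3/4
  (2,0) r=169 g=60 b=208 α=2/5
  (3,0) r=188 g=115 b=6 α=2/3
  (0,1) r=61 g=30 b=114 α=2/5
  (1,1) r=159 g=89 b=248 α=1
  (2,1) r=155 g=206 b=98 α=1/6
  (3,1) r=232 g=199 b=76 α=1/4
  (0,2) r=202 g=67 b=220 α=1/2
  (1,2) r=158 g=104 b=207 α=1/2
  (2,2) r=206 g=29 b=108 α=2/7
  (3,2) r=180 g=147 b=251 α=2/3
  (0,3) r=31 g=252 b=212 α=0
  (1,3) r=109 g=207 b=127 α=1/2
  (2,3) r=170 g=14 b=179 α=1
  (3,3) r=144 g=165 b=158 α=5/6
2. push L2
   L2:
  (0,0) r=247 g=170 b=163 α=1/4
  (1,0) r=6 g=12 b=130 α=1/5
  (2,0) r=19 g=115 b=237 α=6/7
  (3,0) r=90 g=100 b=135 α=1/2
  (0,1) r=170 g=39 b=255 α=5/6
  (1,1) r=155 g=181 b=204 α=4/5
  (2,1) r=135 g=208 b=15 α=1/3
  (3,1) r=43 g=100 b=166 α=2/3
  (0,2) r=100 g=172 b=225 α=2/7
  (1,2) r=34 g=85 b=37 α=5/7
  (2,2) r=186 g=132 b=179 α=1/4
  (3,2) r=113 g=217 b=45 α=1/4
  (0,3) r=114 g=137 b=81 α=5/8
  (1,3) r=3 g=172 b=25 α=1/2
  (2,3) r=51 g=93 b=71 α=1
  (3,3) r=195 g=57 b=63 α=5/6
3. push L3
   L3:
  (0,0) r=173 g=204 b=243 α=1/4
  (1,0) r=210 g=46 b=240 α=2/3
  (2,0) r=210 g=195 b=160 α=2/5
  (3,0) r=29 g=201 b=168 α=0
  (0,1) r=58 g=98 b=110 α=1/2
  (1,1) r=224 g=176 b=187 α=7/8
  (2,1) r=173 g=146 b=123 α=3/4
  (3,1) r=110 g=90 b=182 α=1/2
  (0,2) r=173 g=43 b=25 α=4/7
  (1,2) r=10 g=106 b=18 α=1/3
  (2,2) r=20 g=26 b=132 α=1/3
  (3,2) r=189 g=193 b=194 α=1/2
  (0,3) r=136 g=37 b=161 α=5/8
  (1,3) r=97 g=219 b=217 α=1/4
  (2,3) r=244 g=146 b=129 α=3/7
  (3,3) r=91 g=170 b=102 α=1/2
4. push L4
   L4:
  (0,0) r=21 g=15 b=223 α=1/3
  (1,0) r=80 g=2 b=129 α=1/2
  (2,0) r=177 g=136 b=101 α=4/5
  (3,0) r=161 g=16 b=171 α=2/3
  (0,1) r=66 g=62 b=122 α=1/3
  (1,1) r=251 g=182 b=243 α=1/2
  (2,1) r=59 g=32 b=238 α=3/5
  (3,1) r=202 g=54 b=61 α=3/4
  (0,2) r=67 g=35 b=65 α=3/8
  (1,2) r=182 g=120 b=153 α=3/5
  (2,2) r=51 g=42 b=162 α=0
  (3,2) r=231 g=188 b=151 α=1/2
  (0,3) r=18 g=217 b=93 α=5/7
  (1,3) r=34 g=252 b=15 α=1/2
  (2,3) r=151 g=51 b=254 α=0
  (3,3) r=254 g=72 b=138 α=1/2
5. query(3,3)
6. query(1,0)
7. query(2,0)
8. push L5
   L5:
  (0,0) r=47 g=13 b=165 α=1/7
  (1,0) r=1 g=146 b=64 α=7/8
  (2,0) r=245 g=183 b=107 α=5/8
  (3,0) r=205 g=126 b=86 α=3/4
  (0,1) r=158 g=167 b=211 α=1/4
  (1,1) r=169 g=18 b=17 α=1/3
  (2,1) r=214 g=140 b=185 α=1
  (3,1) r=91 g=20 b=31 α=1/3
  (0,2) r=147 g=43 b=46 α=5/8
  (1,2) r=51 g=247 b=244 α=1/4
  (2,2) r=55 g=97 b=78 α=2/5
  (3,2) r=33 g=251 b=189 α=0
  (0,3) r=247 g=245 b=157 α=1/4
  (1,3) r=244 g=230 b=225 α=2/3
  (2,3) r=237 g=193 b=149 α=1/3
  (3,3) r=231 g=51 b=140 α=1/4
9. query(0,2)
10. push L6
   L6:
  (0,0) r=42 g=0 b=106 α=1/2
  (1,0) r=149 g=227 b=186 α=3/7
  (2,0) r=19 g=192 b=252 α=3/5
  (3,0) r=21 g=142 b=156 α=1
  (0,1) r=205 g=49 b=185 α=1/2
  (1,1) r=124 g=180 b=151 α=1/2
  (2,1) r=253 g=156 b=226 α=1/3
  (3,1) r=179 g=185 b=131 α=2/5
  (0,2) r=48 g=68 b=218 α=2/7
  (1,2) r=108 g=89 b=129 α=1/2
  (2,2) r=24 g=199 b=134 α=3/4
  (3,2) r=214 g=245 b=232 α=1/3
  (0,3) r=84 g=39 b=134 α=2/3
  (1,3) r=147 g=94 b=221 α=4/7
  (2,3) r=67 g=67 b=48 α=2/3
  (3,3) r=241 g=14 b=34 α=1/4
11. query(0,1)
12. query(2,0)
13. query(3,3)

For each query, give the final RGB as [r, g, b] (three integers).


(3,3) stack=L1,L2,L3,L4; from [0,0,0]:
after L1 α=5/6: [120, 275/2, 395/3]
after L2 α=5/6: [365/2, 845/12, 670/9]
after L3 α=1/2: [547/4, 2885/24, 794/9]
after L4 α=1/2: [1563/8, 4613/48, 1018/9]
rounded: [195, 96, 113]

query (1,0) [L1,L2,L3,L4] — begin 0,0,0
after L1 α=3/4: [9/4, 165, 171]
after L2 α=1/5: [3, 672/5, 814/5]
after L3 α=2/3: [141, 1132/15, 3214/15]
after L4 α=1/2: [221/2, 581/15, 5149/30]
= [110, 39, 172]

query (2,0) [L1,L2,L3,L4] — begin 0,0,0
after L1 α=2/5: [338/5, 24, 416/5]
after L2 α=6/7: [908/35, 102, 7526/35]
after L3 α=2/5: [17424/175, 696/5, 33778/175]
after L4 α=4/5: [141324/875, 3416/25, 104478/875]
= [162, 137, 119]

(0,2) stack=L1,L2,L3,L4,L5; from [0,0,0]:
after L1 α=1/2: [101, 67/2, 110]
after L2 α=2/7: [705/7, 1023/14, 1000/7]
after L3 α=4/7: [6959/49, 5477/98, 3700/49]
after L4 α=3/8: [11161/98, 37675/784, 28055/392]
after L5 α=5/8: [105513/784, 281585/6272, 174325/3136]
rounded: [135, 45, 56]

query (0,1) [L1,L2,L3,L4,L5,L6] — begin 0,0,0
after L1 α=2/5: [122/5, 12, 228/5]
after L2 α=5/6: [2186/15, 69/2, 2201/10]
after L3 α=1/2: [1528/15, 265/4, 3301/20]
after L4 α=1/3: [4046/45, 389/6, 1507/10]
after L5 α=1/4: [1604/15, 723/8, 6631/40]
after L6 α=1/2: [4679/30, 1115/16, 14031/80]
rounded: [156, 70, 175]

query (2,0) [L1,L2,L3,L4,L5,L6] — begin 0,0,0
L1 α=2/5: [338/5, 24, 416/5]
L2 α=6/7: [908/35, 102, 7526/35]
L3 α=2/5: [17424/175, 696/5, 33778/175]
L4 α=4/5: [141324/875, 3416/25, 104478/875]
L5 α=5/8: [1495847/7000, 33123/200, 781559/7000]
L6 α=3/5: [1695347/17500, 90723/500, 3427559/17500]
→ [97, 181, 196]

query (3,3) [L1,L2,L3,L4,L5,L6] — begin 0,0,0
after L1 α=5/6: [120, 275/2, 395/3]
after L2 α=5/6: [365/2, 845/12, 670/9]
after L3 α=1/2: [547/4, 2885/24, 794/9]
after L4 α=1/2: [1563/8, 4613/48, 1018/9]
after L5 α=1/4: [6537/32, 5429/64, 719/6]
after L6 α=1/4: [27323/128, 17183/256, 787/8]
rounded: [213, 67, 98]


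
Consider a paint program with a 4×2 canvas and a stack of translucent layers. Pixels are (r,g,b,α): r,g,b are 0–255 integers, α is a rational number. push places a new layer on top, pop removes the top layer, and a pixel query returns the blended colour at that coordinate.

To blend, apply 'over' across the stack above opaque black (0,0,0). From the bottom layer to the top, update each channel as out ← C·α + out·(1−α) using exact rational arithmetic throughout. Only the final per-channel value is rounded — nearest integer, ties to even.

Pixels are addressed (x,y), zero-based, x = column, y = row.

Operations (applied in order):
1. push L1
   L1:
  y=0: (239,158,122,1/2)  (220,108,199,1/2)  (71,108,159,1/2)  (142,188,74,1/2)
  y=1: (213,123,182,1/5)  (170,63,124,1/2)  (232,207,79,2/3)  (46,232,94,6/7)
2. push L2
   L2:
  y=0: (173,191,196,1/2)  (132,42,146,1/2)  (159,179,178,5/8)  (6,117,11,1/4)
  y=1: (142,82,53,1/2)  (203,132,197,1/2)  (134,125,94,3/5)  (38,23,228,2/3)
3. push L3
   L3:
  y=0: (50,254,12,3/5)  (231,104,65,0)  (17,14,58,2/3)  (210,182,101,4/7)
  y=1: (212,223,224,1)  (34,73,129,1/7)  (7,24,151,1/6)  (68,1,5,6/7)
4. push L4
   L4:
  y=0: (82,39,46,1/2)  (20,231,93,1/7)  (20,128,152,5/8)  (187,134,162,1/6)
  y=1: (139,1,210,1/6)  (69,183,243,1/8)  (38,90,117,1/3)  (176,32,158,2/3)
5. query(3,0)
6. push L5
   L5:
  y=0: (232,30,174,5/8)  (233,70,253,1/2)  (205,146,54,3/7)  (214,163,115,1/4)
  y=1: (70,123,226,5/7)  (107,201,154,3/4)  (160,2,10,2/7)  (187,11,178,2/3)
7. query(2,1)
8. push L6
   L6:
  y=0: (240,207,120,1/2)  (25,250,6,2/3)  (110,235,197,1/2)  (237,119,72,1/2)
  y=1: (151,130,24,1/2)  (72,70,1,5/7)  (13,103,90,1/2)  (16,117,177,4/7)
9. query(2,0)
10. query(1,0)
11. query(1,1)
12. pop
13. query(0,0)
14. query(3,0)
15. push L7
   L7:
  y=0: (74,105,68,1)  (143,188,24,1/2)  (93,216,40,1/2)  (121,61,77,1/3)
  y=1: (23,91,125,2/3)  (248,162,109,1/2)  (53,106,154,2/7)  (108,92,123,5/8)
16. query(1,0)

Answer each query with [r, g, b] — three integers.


query (3,0) [L1,L2,L3,L4] — begin 0,0,0
after L1 α=1/2: [71, 94, 37]
after L2 α=1/4: [219/4, 399/4, 61/2]
after L3 α=4/7: [4017/28, 587/4, 991/14]
after L4 α=1/6: [25321/168, 1157/8, 7223/84]
→ [151, 145, 86]

query (2,1) [L1,L2,L3,L4,L5] — begin 0,0,0
L1 α=2/3: [464/3, 138, 158/3]
L2 α=3/5: [2134/15, 651/5, 1162/15]
L3 α=1/6: [2155/18, 225/2, 1615/18]
L4 α=1/3: [2497/27, 105, 2668/27]
L5 α=2/7: [21125/189, 529/7, 13880/189]
rounded: [112, 76, 73]

at x=2,y=0 over L1,L2,L3,L4,L5,L6:
+L1 (α=1/2) → [71/2, 54, 159/2]
+L2 (α=5/8) → [1803/16, 1057/8, 2257/16]
+L3 (α=2/3) → [2347/48, 427/8, 1371/16]
+L4 (α=5/8) → [3947/128, 6401/64, 16273/128]
+L5 (α=3/7) → [23627/224, 13409/112, 21457/224]
+L6 (α=1/2) → [48267/448, 39729/224, 65585/448]
rounded: [108, 177, 146]

at x=1,y=0 over L1,L2,L3,L4,L5,L6:
L1 α=1/2: [110, 54, 199/2]
L2 α=1/2: [121, 48, 491/4]
L3 α=0: [121, 48, 491/4]
L4 α=1/7: [746/7, 519/7, 237/2]
L5 α=1/2: [2377/14, 1009/14, 743/4]
L6 α=2/3: [3077/42, 8009/42, 791/12]
= [73, 191, 66]

at x=1,y=1 over L1,L2,L3,L4,L5,L6:
after L1 α=1/2: [85, 63/2, 62]
after L2 α=1/2: [144, 327/4, 259/2]
after L3 α=1/7: [898/7, 161/2, 906/7]
after L4 α=1/8: [967/8, 1493/16, 1149/8]
after L5 α=3/4: [3535/32, 11141/64, 4845/32]
after L6 α=5/7: [9295/112, 22341/224, 4925/112]
rounded: [83, 100, 44]

at x=0,y=0 over L1,L2,L3,L4,L5:
+L1 (α=1/2) → [239/2, 79, 61]
+L2 (α=1/2) → [585/4, 135, 257/2]
+L3 (α=3/5) → [177/2, 1032/5, 293/5]
+L4 (α=1/2) → [341/4, 1227/10, 523/10]
+L5 (α=5/8) → [5663/32, 5181/80, 10269/80]
→ [177, 65, 128]

at x=3,y=0 over L1,L2,L3,L4,L5:
+L1 (α=1/2) → [71, 94, 37]
+L2 (α=1/4) → [219/4, 399/4, 61/2]
+L3 (α=4/7) → [4017/28, 587/4, 991/14]
+L4 (α=1/6) → [25321/168, 1157/8, 7223/84]
+L5 (α=1/4) → [37305/224, 4775/32, 10443/112]
= [167, 149, 93]

at x=1,y=0 over L1,L2,L3,L4,L5,L7:
L1 α=1/2: [110, 54, 199/2]
L2 α=1/2: [121, 48, 491/4]
L3 α=0: [121, 48, 491/4]
L4 α=1/7: [746/7, 519/7, 237/2]
L5 α=1/2: [2377/14, 1009/14, 743/4]
L7 α=1/2: [4379/28, 3641/28, 839/8]
rounded: [156, 130, 105]
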